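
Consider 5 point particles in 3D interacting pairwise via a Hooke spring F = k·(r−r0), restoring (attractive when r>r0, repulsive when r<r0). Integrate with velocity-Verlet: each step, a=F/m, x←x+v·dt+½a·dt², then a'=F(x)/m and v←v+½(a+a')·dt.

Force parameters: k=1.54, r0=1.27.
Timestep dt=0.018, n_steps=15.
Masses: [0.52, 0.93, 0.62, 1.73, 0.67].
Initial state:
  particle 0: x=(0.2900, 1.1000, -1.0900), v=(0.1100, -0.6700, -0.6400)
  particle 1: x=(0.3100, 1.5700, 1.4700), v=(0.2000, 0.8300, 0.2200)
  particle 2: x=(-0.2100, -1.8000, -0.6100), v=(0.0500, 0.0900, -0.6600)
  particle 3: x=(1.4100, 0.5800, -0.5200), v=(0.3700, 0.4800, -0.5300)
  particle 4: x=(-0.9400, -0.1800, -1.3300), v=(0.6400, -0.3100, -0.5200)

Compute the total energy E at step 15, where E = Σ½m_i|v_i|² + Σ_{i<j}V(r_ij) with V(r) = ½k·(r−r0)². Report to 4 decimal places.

19.8360

step 0: x0=(0.2900, 1.1000, -1.0900) x1=(0.3100, 1.5700, 1.4700) x2=(-0.2100, -1.8000, -0.6100) x3=(1.4100, 0.5800, -0.5200) x4=(-0.9400, -0.1800, -1.3300)
step 1: x0=(0.2917, 1.0871, -1.1008) x1=(0.3134, 1.5838, 1.4725) x2=(-0.2086, -1.7960, -0.6215) x3=(1.4163, 0.5885, -0.5295) x4=(-0.9275, -0.1851, -1.3384)
step 2: x0=(0.2929, 1.0724, -1.1100) x1=(0.3165, 1.5954, 1.4720) x2=(-0.2061, -1.7874, -0.6322) x3=(1.4218, 0.5966, -0.5388) x4=(-0.9131, -0.1892, -1.3450)
step 3: x0=(0.2936, 1.0561, -1.1178) x1=(0.3193, 1.6047, 1.4685) x2=(-0.2026, -1.7740, -0.6421) x3=(1.4265, 0.6044, -0.5480) x4=(-0.8968, -0.1922, -1.3496)
step 4: x0=(0.2937, 1.0382, -1.1240) x1=(0.3217, 1.6118, 1.4620) x2=(-0.1979, -1.7561, -0.6513) x3=(1.4304, 0.6118, -0.5570) x4=(-0.8786, -0.1942, -1.3524)
step 5: x0=(0.2934, 1.0187, -1.1288) x1=(0.3239, 1.6165, 1.4526) x2=(-0.1923, -1.7336, -0.6596) x3=(1.4335, 0.6188, -0.5659) x4=(-0.8586, -0.1952, -1.3534)
step 6: x0=(0.2926, 0.9978, -1.1320) x1=(0.3257, 1.6190, 1.4401) x2=(-0.1855, -1.7066, -0.6670) x3=(1.4359, 0.6256, -0.5747) x4=(-0.8368, -0.1951, -1.3525)
step 7: x0=(0.2914, 0.9755, -1.1337) x1=(0.3272, 1.6192, 1.4246) x2=(-0.1777, -1.6752, -0.6737) x3=(1.4375, 0.6319, -0.5833) x4=(-0.8133, -0.1940, -1.3498)
step 8: x0=(0.2897, 0.9518, -1.1339) x1=(0.3284, 1.6171, 1.4062) x2=(-0.1689, -1.6395, -0.6795) x3=(1.4384, 0.6380, -0.5917) x4=(-0.7881, -0.1918, -1.3453)
step 9: x0=(0.2877, 0.9270, -1.1327) x1=(0.3293, 1.6128, 1.3849) x2=(-0.1590, -1.5997, -0.6844) x3=(1.4385, 0.6437, -0.6000) x4=(-0.7612, -0.1885, -1.3391)
step 10: x0=(0.2853, 0.9011, -1.1300) x1=(0.3300, 1.6063, 1.3607) x2=(-0.1480, -1.5558, -0.6886) x3=(1.4380, 0.6490, -0.6081) x4=(-0.7329, -0.1842, -1.3312)
step 11: x0=(0.2826, 0.8742, -1.1259) x1=(0.3304, 1.5977, 1.3336) x2=(-0.1361, -1.5081, -0.6918) x3=(1.4367, 0.6541, -0.6161) x4=(-0.7030, -0.1789, -1.3217)
step 12: x0=(0.2796, 0.8464, -1.1205) x1=(0.3306, 1.5869, 1.3038) x2=(-0.1232, -1.4567, -0.6943) x3=(1.4347, 0.6588, -0.6239) x4=(-0.6717, -0.1726, -1.3106)
step 13: x0=(0.2764, 0.8179, -1.1137) x1=(0.3306, 1.5740, 1.2713) x2=(-0.1093, -1.4018, -0.6959) x3=(1.4321, 0.6633, -0.6315) x4=(-0.6391, -0.1652, -1.2979)
step 14: x0=(0.2730, 0.7886, -1.1056) x1=(0.3303, 1.5591, 1.2362) x2=(-0.0945, -1.3435, -0.6967) x3=(1.4288, 0.6674, -0.6390) x4=(-0.6053, -0.1569, -1.2838)
step 15: x0=(0.2694, 0.7589, -1.0963) x1=(0.3299, 1.5422, 1.1985) x2=(-0.0788, -1.2821, -0.6966) x3=(1.4249, 0.6713, -0.6464) x4=(-0.5703, -0.1476, -1.2683)
step 0 velocities: v0=(0.1100, -0.6700, -0.6400) v1=(0.2000, 0.8300, 0.2200) v2=(0.0500, 0.0900, -0.6600) v3=(0.3700, 0.4800, -0.5300) v4=(0.6400, -0.3100, -0.5200)
step 0: KE=1.5468, PE=18.2961, E=19.8429
step 15 velocities: v0=(-0.2025, -1.6636, 0.5510) v1=(-0.0294, -0.9907, -2.1618) v2=(0.8981, 3.4908, 0.0260) v3=(-0.2328, 0.2081, -0.4026) v4=(1.9727, 0.5433, 0.8978)
step 15: KE=9.3640, PE=10.4720, E=19.8360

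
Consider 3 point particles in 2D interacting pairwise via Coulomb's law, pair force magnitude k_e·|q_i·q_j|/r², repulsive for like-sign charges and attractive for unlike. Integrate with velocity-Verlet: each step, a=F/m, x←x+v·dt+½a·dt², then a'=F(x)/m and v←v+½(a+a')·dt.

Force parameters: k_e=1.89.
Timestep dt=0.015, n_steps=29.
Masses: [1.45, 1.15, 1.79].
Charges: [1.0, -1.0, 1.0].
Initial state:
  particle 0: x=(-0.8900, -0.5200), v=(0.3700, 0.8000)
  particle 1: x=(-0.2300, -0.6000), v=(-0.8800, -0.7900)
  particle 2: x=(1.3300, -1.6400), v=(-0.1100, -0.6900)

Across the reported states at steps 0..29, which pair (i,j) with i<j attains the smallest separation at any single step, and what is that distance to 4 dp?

step 0: x0=(-0.8900, -0.5200) x1=(-0.2300, -0.6000) x2=(1.3300, -1.6400)
step 1: x0=(-0.8841, -0.5080) x1=(-0.2436, -0.6118) x2=(1.3283, -1.6503)
step 2: x0=(-0.8776, -0.4961) x1=(-0.2579, -0.6236) x2=(1.3267, -1.6607)
step 3: x0=(-0.8705, -0.4844) x1=(-0.2731, -0.6352) x2=(1.3250, -1.6710)
step 4: x0=(-0.8626, -0.4728) x1=(-0.2891, -0.6466) x2=(1.3232, -1.6812)
step 5: x0=(-0.8539, -0.4614) x1=(-0.3061, -0.6578) x2=(1.3215, -1.6915)
step 6: x0=(-0.8445, -0.4503) x1=(-0.3239, -0.6687) x2=(1.3197, -1.7018)
step 7: x0=(-0.8343, -0.4396) x1=(-0.3428, -0.6792) x2=(1.3179, -1.7120)
step 8: x0=(-0.8233, -0.4292) x1=(-0.3627, -0.6892) x2=(1.3161, -1.7222)
step 9: x0=(-0.8114, -0.4193) x1=(-0.3836, -0.6985) x2=(1.3143, -1.7324)
step 10: x0=(-0.7985, -0.4100) x1=(-0.4057, -0.7072) x2=(1.3124, -1.7426)
step 11: x0=(-0.7848, -0.4014) x1=(-0.4289, -0.7150) x2=(1.3106, -1.7528)
step 12: x0=(-0.7701, -0.3937) x1=(-0.4533, -0.7217) x2=(1.3087, -1.7630)
step 13: x0=(-0.7545, -0.3869) x1=(-0.4788, -0.7272) x2=(1.3068, -1.7732)
step 14: x0=(-0.7379, -0.3813) x1=(-0.5054, -0.7313) x2=(1.3049, -1.7834)
step 15: x0=(-0.7205, -0.3771) x1=(-0.5332, -0.7337) x2=(1.3029, -1.7935)
step 16: x0=(-0.7023, -0.3744) x1=(-0.5619, -0.7340) x2=(1.3010, -1.8037)
step 17: x0=(-0.6833, -0.3736) x1=(-0.5915, -0.7322) x2=(1.2990, -1.8138)
step 18: x0=(-0.6639, -0.3748) x1=(-0.6216, -0.7277) x2=(1.2971, -1.8240)
step 19: x0=(-0.6443, -0.3782) x1=(-0.6521, -0.7204) x2=(1.2951, -1.8341)
step 20: x0=(-0.6248, -0.3841) x1=(-0.6824, -0.7099) x2=(1.2931, -1.8443)
step 21: x0=(-0.6057, -0.3927) x1=(-0.7121, -0.6962) x2=(1.2911, -1.8545)
step 22: x0=(-0.5877, -0.4039) x1=(-0.7405, -0.6791) x2=(1.2891, -1.8646)
step 23: x0=(-0.5711, -0.4176) x1=(-0.7670, -0.6588) x2=(1.2871, -1.8748)
step 24: x0=(-0.5565, -0.4337) x1=(-0.7911, -0.6355) x2=(1.2851, -1.8849)
step 25: x0=(-0.5442, -0.4517) x1=(-0.8122, -0.6098) x2=(1.2831, -1.8951)
step 26: x0=(-0.5346, -0.4712) x1=(-0.8300, -0.5821) x2=(1.2811, -1.9053)
step 27: x0=(-0.5278, -0.4918) x1=(-0.8442, -0.5532) x2=(1.2791, -1.9155)
step 28: x0=(-0.5238, -0.5128) x1=(-0.8549, -0.5236) x2=(1.2771, -1.9257)
step 29: x0=(-0.5226, -0.5339) x1=(-0.8622, -0.4940) x2=(1.2751, -1.9359)

pair (0,1), distance 0.3095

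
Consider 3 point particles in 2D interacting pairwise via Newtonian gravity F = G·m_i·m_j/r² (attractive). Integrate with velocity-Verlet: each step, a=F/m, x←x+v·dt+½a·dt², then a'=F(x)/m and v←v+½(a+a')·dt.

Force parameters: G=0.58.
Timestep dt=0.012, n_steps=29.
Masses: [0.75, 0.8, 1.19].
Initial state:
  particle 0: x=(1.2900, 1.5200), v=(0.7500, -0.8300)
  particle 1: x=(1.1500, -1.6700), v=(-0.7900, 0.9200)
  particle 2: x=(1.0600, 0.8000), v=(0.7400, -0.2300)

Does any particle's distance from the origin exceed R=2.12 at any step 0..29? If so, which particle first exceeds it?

no

step 0: x0=(1.2900, 1.5200) x1=(1.1500, -1.6700) x2=(1.0600, 0.8000)
step 1: x0=(1.2990, 1.5100) x1=(1.1405, -1.6589) x2=(1.0689, 0.7973)
step 2: x0=(1.3079, 1.4997) x1=(1.1310, -1.6479) x2=(1.0778, 0.7947)
step 3: x0=(1.3168, 1.4893) x1=(1.1216, -1.6368) x2=(1.0868, 0.7921)
step 4: x0=(1.3256, 1.4788) x1=(1.1121, -1.6257) x2=(1.0958, 0.7897)
step 5: x0=(1.3343, 1.4680) x1=(1.1026, -1.6145) x2=(1.1048, 0.7874)
step 6: x0=(1.3430, 1.4570) x1=(1.0931, -1.6033) x2=(1.1139, 0.7852)
step 7: x0=(1.3516, 1.4459) x1=(1.0836, -1.5922) x2=(1.1230, 0.7831)
step 8: x0=(1.3602, 1.4345) x1=(1.0742, -1.5809) x2=(1.1322, 0.7811)
step 9: x0=(1.3686, 1.4230) x1=(1.0647, -1.5697) x2=(1.1414, 0.7792)
step 10: x0=(1.3770, 1.4112) x1=(1.0552, -1.5584) x2=(1.1507, 0.7774)
step 11: x0=(1.3854, 1.3992) x1=(1.0457, -1.5471) x2=(1.1599, 0.7757)
step 12: x0=(1.3936, 1.3870) x1=(1.0363, -1.5358) x2=(1.1693, 0.7742)
step 13: x0=(1.4018, 1.3746) x1=(1.0268, -1.5245) x2=(1.1787, 0.7728)
step 14: x0=(1.4099, 1.3620) x1=(1.0173, -1.5131) x2=(1.1881, 0.7715)
step 15: x0=(1.4179, 1.3491) x1=(1.0079, -1.5017) x2=(1.1976, 0.7704)
step 16: x0=(1.4258, 1.3359) x1=(0.9984, -1.4903) x2=(1.2072, 0.7694)
step 17: x0=(1.4336, 1.3225) x1=(0.9889, -1.4789) x2=(1.2168, 0.7685)
step 18: x0=(1.4413, 1.3088) x1=(0.9795, -1.4674) x2=(1.2265, 0.7678)
step 19: x0=(1.4489, 1.2949) x1=(0.9700, -1.4559) x2=(1.2362, 0.7672)
step 20: x0=(1.4564, 1.2806) x1=(0.9606, -1.4444) x2=(1.2460, 0.7669)
step 21: x0=(1.4638, 1.2661) x1=(0.9511, -1.4328) x2=(1.2559, 0.7667)
step 22: x0=(1.4710, 1.2512) x1=(0.9417, -1.4212) x2=(1.2659, 0.7666)
step 23: x0=(1.4781, 1.2360) x1=(0.9323, -1.4096) x2=(1.2760, 0.7668)
step 24: x0=(1.4850, 1.2204) x1=(0.9228, -1.3980) x2=(1.2861, 0.7672)
step 25: x0=(1.4918, 1.2044) x1=(0.9134, -1.3863) x2=(1.2964, 0.7678)
step 26: x0=(1.4984, 1.1881) x1=(0.9040, -1.3746) x2=(1.3067, 0.7686)
step 27: x0=(1.5048, 1.1713) x1=(0.8946, -1.3629) x2=(1.3172, 0.7697)
step 28: x0=(1.5109, 1.1540) x1=(0.8852, -1.3511) x2=(1.3278, 0.7711)
step 29: x0=(1.5169, 1.1362) x1=(0.8757, -1.3393) x2=(1.3386, 0.7727)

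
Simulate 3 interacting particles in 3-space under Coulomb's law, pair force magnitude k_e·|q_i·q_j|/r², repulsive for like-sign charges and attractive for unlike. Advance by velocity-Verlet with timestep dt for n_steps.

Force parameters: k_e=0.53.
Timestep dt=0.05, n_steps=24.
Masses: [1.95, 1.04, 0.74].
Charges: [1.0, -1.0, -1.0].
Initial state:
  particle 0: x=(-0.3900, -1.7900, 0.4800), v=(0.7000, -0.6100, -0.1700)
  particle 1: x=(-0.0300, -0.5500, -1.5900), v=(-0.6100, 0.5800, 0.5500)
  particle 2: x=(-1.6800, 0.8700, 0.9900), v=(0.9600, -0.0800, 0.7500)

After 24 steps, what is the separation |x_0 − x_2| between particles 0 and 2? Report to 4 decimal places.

3.7638

step 0: x0=(-0.3900, -1.7900, 0.4800) x1=(-0.0300, -0.5500, -1.5900) x2=(-1.6800, 0.8700, 0.9900)
step 1: x0=(-0.3550, -1.8204, 0.4715) x1=(-0.0605, -0.5211, -1.5625) x2=(-1.6320, 0.8659, 1.0275)
step 2: x0=(-0.3200, -1.8507, 0.4628) x1=(-0.0909, -0.4923, -1.5348) x2=(-1.5840, 0.8618, 1.0652)
step 3: x0=(-0.2851, -1.8809, 0.4541) x1=(-0.1214, -0.4637, -1.5071) x2=(-1.5360, 0.8575, 1.1029)
step 4: x0=(-0.2501, -1.9110, 0.4453) x1=(-0.1518, -0.4353, -1.4793) x2=(-1.4880, 0.8532, 1.1407)
step 5: x0=(-0.2152, -1.9409, 0.4365) x1=(-0.1821, -0.4071, -1.4514) x2=(-1.4399, 0.8487, 1.1786)
step 6: x0=(-0.1803, -1.9707, 0.4276) x1=(-0.2124, -0.3790, -1.4235) x2=(-1.3919, 0.8441, 1.2167)
step 7: x0=(-0.1455, -2.0003, 0.4186) x1=(-0.2427, -0.3512, -1.3955) x2=(-1.3439, 0.8395, 1.2548)
step 8: x0=(-0.1107, -2.0298, 0.4095) x1=(-0.2729, -0.3235, -1.3675) x2=(-1.2959, 0.8348, 1.2931)
step 9: x0=(-0.0759, -2.0592, 0.4004) x1=(-0.3030, -0.2960, -1.3394) x2=(-1.2478, 0.8300, 1.3314)
step 10: x0=(-0.0411, -2.0885, 0.3912) x1=(-0.3331, -0.2688, -1.3113) x2=(-1.1998, 0.8251, 1.3699)
step 11: x0=(-0.0064, -2.1176, 0.3819) x1=(-0.3631, -0.2417, -1.2832) x2=(-1.1518, 0.8201, 1.4085)
step 12: x0=(0.0283, -2.1465, 0.3726) x1=(-0.3930, -0.2148, -1.2551) x2=(-1.1038, 0.8151, 1.4472)
step 13: x0=(0.0630, -2.1754, 0.3633) x1=(-0.4229, -0.1881, -1.2270) x2=(-1.0557, 0.8100, 1.4861)
step 14: x0=(0.0976, -2.2041, 0.3539) x1=(-0.4527, -0.1616, -1.1989) x2=(-1.0077, 0.8048, 1.5251)
step 15: x0=(0.1322, -2.2327, 0.3445) x1=(-0.4825, -0.1354, -1.1708) x2=(-0.9596, 0.7996, 1.5643)
step 16: x0=(0.1667, -2.2611, 0.3350) x1=(-0.5121, -0.1092, -1.1428) x2=(-0.9116, 0.7943, 1.6035)
step 17: x0=(0.2012, -2.2895, 0.3255) x1=(-0.5417, -0.0833, -1.1148) x2=(-0.8635, 0.7889, 1.6430)
step 18: x0=(0.2357, -2.3177, 0.3160) x1=(-0.5713, -0.0576, -1.0869) x2=(-0.8154, 0.7835, 1.6825)
step 19: x0=(0.2701, -2.3458, 0.3065) x1=(-0.6008, -0.0320, -1.0591) x2=(-0.7673, 0.7780, 1.7223)
step 20: x0=(0.3044, -2.3738, 0.2969) x1=(-0.6302, -0.0066, -1.0313) x2=(-0.7191, 0.7724, 1.7621)
step 21: x0=(0.3388, -2.4016, 0.2874) x1=(-0.6596, 0.0186, -1.0035) x2=(-0.6709, 0.7668, 1.8021)
step 22: x0=(0.3731, -2.4294, 0.2778) x1=(-0.6889, 0.0436, -0.9759) x2=(-0.6227, 0.7611, 1.8423)
step 23: x0=(0.4073, -2.4570, 0.2682) x1=(-0.7182, 0.0685, -0.9483) x2=(-0.5744, 0.7553, 1.8826)
step 24: x0=(0.4415, -2.4846, 0.2586) x1=(-0.7474, 0.0933, -0.9209) x2=(-0.5261, 0.7495, 1.9231)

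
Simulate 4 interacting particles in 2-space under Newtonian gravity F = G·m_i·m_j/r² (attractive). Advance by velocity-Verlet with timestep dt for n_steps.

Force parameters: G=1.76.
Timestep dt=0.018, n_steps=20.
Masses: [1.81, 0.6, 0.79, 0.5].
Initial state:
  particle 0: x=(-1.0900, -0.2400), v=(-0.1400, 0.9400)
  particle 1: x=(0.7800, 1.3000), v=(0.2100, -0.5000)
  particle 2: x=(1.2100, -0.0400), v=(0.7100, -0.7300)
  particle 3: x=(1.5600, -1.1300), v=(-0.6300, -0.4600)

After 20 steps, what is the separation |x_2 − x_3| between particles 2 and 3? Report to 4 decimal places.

step 0: x0=(-1.0900, -0.2400) x1=(0.7800, 1.3000) x2=(1.2100, -0.0400) x3=(1.5600, -1.1300)
step 1: x0=(-1.0924, -0.2231) x1=(0.7838, 1.2908) x2=(1.2227, -0.0532) x3=(1.5485, -1.1381)
step 2: x0=(-1.0947, -0.2061) x1=(0.7875, 1.2813) x2=(1.2352, -0.0664) x3=(1.5368, -1.1457)
step 3: x0=(-1.0968, -0.1891) x1=(0.7911, 1.2713) x2=(1.2475, -0.0797) x3=(1.5249, -1.1529)
step 4: x0=(-1.0988, -0.1721) x1=(0.7947, 1.2611) x2=(1.2597, -0.0931) x3=(1.5127, -1.1597)
step 5: x0=(-1.1006, -0.1550) x1=(0.7982, 1.2504) x2=(1.2716, -0.1065) x3=(1.5003, -1.1659)
step 6: x0=(-1.1022, -0.1379) x1=(0.8017, 1.2394) x2=(1.2834, -0.1201) x3=(1.4877, -1.1718)
step 7: x0=(-1.1036, -0.1208) x1=(0.8050, 1.2281) x2=(1.2950, -0.1337) x3=(1.4749, -1.1771)
step 8: x0=(-1.1049, -0.1037) x1=(0.8084, 1.2163) x2=(1.3064, -0.1474) x3=(1.4618, -1.1819)
step 9: x0=(-1.1061, -0.0866) x1=(0.8116, 1.2043) x2=(1.3176, -0.1613) x3=(1.4486, -1.1862)
step 10: x0=(-1.1070, -0.0694) x1=(0.8148, 1.1919) x2=(1.3286, -0.1752) x3=(1.4352, -1.1900)
step 11: x0=(-1.1078, -0.0522) x1=(0.8179, 1.1791) x2=(1.3394, -0.1893) x3=(1.4216, -1.1932)
step 12: x0=(-1.1085, -0.0351) x1=(0.8209, 1.1660) x2=(1.3500, -0.2034) x3=(1.4078, -1.1959)
step 13: x0=(-1.1089, -0.0178) x1=(0.8238, 1.1525) x2=(1.3604, -0.2177) x3=(1.3938, -1.1981)
step 14: x0=(-1.1093, -0.0006) x1=(0.8267, 1.1387) x2=(1.3705, -0.2322) x3=(1.3797, -1.1996)
step 15: x0=(-1.1094, 0.0166) x1=(0.8294, 1.1245) x2=(1.3805, -0.2467) x3=(1.3655, -1.2006)
step 16: x0=(-1.1094, 0.0339) x1=(0.8321, 1.1100) x2=(1.3902, -0.2615) x3=(1.3511, -1.2009)
step 17: x0=(-1.1092, 0.0511) x1=(0.8347, 1.0952) x2=(1.3997, -0.2764) x3=(1.3367, -1.2006)
step 18: x0=(-1.1088, 0.0684) x1=(0.8372, 1.0800) x2=(1.4089, -0.2914) x3=(1.3221, -1.1997)
step 19: x0=(-1.1083, 0.0856) x1=(0.8395, 1.0645) x2=(1.4179, -0.3067) x3=(1.3074, -1.1981)
step 20: x0=(-1.1077, 0.1029) x1=(0.8418, 1.0486) x2=(1.4267, -0.3221) x3=(1.2927, -1.1958)

0.8839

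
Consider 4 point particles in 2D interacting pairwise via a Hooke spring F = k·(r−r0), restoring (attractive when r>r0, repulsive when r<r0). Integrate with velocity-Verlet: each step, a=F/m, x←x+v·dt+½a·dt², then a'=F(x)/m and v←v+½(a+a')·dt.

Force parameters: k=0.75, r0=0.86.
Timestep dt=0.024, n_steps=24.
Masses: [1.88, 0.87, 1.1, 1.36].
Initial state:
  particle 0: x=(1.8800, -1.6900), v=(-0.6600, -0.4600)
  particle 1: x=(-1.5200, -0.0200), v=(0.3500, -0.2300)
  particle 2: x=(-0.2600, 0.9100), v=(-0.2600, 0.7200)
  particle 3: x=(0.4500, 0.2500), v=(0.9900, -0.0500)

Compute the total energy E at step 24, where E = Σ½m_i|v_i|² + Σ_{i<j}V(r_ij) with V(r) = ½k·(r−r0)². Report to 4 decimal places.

step 0: x0=(1.8800, -1.6900) x1=(-1.5200, -0.0200) x2=(-0.2600, 0.9100) x3=(0.4500, 0.2500)
step 1: x0=(1.8636, -1.7005) x1=(-1.5105, -0.0257) x2=(-0.2660, 0.9268) x3=(0.4737, 0.2486)
step 2: x0=(1.8460, -1.7100) x1=(-1.4989, -0.0317) x2=(-0.2716, 0.9426) x3=(0.4973, 0.2468)
step 3: x0=(1.8272, -1.7185) x1=(-1.4852, -0.0381) x2=(-0.2767, 0.9575) x3=(0.5208, 0.2445)
step 4: x0=(1.8073, -1.7259) x1=(-1.4694, -0.0449) x2=(-0.2814, 0.9713) x3=(0.5441, 0.2419)
step 5: x0=(1.7863, -1.7322) x1=(-1.4514, -0.0519) x2=(-0.2856, 0.9841) x3=(0.5673, 0.2389)
step 6: x0=(1.7642, -1.7376) x1=(-1.4314, -0.0593) x2=(-0.2893, 0.9958) x3=(0.5902, 0.2354)
step 7: x0=(1.7410, -1.7418) x1=(-1.4094, -0.0670) x2=(-0.2925, 1.0064) x3=(0.6130, 0.2316)
step 8: x0=(1.7168, -1.7451) x1=(-1.3854, -0.0750) x2=(-0.2952, 1.0160) x3=(0.6355, 0.2274)
step 9: x0=(1.6915, -1.7472) x1=(-1.3593, -0.0833) x2=(-0.2974, 1.0245) x3=(0.6577, 0.2229)
step 10: x0=(1.6652, -1.7484) x1=(-1.3313, -0.0919) x2=(-0.2991, 1.0319) x3=(0.6797, 0.2180)
step 11: x0=(1.6379, -1.7485) x1=(-1.3014, -0.1008) x2=(-0.3002, 1.0382) x3=(0.7015, 0.2127)
step 12: x0=(1.6096, -1.7475) x1=(-1.2696, -0.1100) x2=(-0.3008, 1.0433) x3=(0.7229, 0.2071)
step 13: x0=(1.5804, -1.7456) x1=(-1.2360, -0.1194) x2=(-0.3009, 1.0473) x3=(0.7440, 0.2011)
step 14: x0=(1.5503, -1.7426) x1=(-1.2006, -0.1291) x2=(-0.3005, 1.0502) x3=(0.7648, 0.1948)
step 15: x0=(1.5193, -1.7386) x1=(-1.1635, -0.1390) x2=(-0.2995, 1.0520) x3=(0.7853, 0.1882)
step 16: x0=(1.4875, -1.7336) x1=(-1.1247, -0.1492) x2=(-0.2979, 1.0526) x3=(0.8054, 0.1813)
step 17: x0=(1.4548, -1.7276) x1=(-1.0842, -0.1596) x2=(-0.2958, 1.0521) x3=(0.8252, 0.1741)
step 18: x0=(1.4213, -1.7207) x1=(-1.0422, -0.1702) x2=(-0.2931, 1.0505) x3=(0.8446, 0.1666)
step 19: x0=(1.3871, -1.7128) x1=(-0.9986, -0.1810) x2=(-0.2899, 1.0477) x3=(0.8636, 0.1588)
step 20: x0=(1.3521, -1.7039) x1=(-0.9535, -0.1920) x2=(-0.2861, 1.0438) x3=(0.8823, 0.1508)
step 21: x0=(1.3165, -1.6941) x1=(-0.9071, -0.2032) x2=(-0.2818, 1.0387) x3=(0.9006, 0.1424)
step 22: x0=(1.2801, -1.6834) x1=(-0.8593, -0.2146) x2=(-0.2769, 1.0326) x3=(0.9184, 0.1338)
step 23: x0=(1.2432, -1.6717) x1=(-0.8102, -0.2262) x2=(-0.2714, 1.0253) x3=(0.9359, 0.1250)
step 24: x0=(1.2056, -1.6592) x1=(-0.7599, -0.2379) x2=(-0.2654, 1.0170) x3=(0.9530, 0.1159)
step 0 velocities: v0=(-0.6600, -0.4600) v1=(0.3500, -0.2300) v2=(-0.2600, 0.7200) v3=(0.9900, -0.0500)
step 0: KE=1.6751, PE=7.1426, E=8.8177
step 24 velocities: v0=(-1.5769, 0.5393) v1=(2.1198, -0.4904) v2=(0.2619, -0.3706) v3=(0.7032, -0.3826)
step 24: KE=5.2191, PE=3.5976, E=8.8167

8.8167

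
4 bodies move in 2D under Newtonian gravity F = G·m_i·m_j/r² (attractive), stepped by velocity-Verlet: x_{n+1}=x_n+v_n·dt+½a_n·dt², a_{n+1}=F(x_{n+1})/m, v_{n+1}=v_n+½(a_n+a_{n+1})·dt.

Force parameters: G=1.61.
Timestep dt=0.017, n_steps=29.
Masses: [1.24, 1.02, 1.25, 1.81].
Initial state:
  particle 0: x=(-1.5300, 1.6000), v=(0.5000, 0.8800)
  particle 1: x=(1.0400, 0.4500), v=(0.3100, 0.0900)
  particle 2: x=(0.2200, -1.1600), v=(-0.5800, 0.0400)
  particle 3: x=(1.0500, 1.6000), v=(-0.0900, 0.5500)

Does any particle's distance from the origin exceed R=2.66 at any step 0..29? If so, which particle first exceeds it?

no

step 0: x0=(-1.5300, 1.6000) x1=(1.0400, 0.4500) x2=(0.2200, -1.1600) x3=(1.0500, 1.6000)
step 1: x0=(-1.5214, 1.6149) x1=(1.0452, 0.4518) x2=(0.2102, -1.1592) x3=(1.0484, 1.6091)
step 2: x0=(-1.5126, 1.6298) x1=(1.0503, 0.4541) x2=(0.2004, -1.1581) x3=(1.0467, 1.6179)
step 3: x0=(-1.5036, 1.6446) x1=(1.0552, 0.4569) x2=(0.1907, -1.1567) x3=(1.0449, 1.6262)
step 4: x0=(-1.4943, 1.6593) x1=(1.0599, 0.4601) x2=(0.1811, -1.1551) x3=(1.0430, 1.6340)
step 5: x0=(-1.4849, 1.6739) x1=(1.0645, 0.4639) x2=(0.1715, -1.1532) x3=(1.0410, 1.6415)
step 6: x0=(-1.4752, 1.6885) x1=(1.0689, 0.4682) x2=(0.1621, -1.1511) x3=(1.0389, 1.6486)
step 7: x0=(-1.4653, 1.7030) x1=(1.0732, 0.4729) x2=(0.1526, -1.1487) x3=(1.0367, 1.6553)
step 8: x0=(-1.4552, 1.7174) x1=(1.0773, 0.4781) x2=(0.1433, -1.1460) x3=(1.0344, 1.6615)
step 9: x0=(-1.4449, 1.7317) x1=(1.0812, 0.4838) x2=(0.1340, -1.1431) x3=(1.0319, 1.6674)
step 10: x0=(-1.4344, 1.7460) x1=(1.0850, 0.4901) x2=(0.1248, -1.1399) x3=(1.0294, 1.6729)
step 11: x0=(-1.4236, 1.7601) x1=(1.0886, 0.4968) x2=(0.1157, -1.1365) x3=(1.0268, 1.6779)
step 12: x0=(-1.4127, 1.7742) x1=(1.0920, 0.5040) x2=(0.1066, -1.1328) x3=(1.0241, 1.6826)
step 13: x0=(-1.4015, 1.7883) x1=(1.0952, 0.5117) x2=(0.0976, -1.1289) x3=(1.0213, 1.6869)
step 14: x0=(-1.3901, 1.8022) x1=(1.0983, 0.5199) x2=(0.0887, -1.1247) x3=(1.0183, 1.6908)
step 15: x0=(-1.3785, 1.8161) x1=(1.1011, 0.5286) x2=(0.0799, -1.1203) x3=(1.0153, 1.6942)
step 16: x0=(-1.3666, 1.8298) x1=(1.1038, 0.5378) x2=(0.0711, -1.1156) x3=(1.0122, 1.6973)
step 17: x0=(-1.3545, 1.8435) x1=(1.1062, 0.5476) x2=(0.0624, -1.1107) x3=(1.0090, 1.7000)
step 18: x0=(-1.3422, 1.8571) x1=(1.1085, 0.5578) x2=(0.0538, -1.1055) x3=(1.0057, 1.7022)
step 19: x0=(-1.3297, 1.8706) x1=(1.1106, 0.5687) x2=(0.0452, -1.1001) x3=(1.0023, 1.7040)
step 20: x0=(-1.3169, 1.8840) x1=(1.1124, 0.5801) x2=(0.0367, -1.0945) x3=(0.9989, 1.7055)
step 21: x0=(-1.3039, 1.8974) x1=(1.1141, 0.5920) x2=(0.0283, -1.0886) x3=(0.9953, 1.7065)
step 22: x0=(-1.2907, 1.9106) x1=(1.1155, 0.6046) x2=(0.0200, -1.0825) x3=(0.9916, 1.7070)
step 23: x0=(-1.2772, 1.9238) x1=(1.1167, 0.6177) x2=(0.0117, -1.0761) x3=(0.9879, 1.7072)
step 24: x0=(-1.2635, 1.9368) x1=(1.1176, 0.6314) x2=(0.0036, -1.0695) x3=(0.9840, 1.7068)
step 25: x0=(-1.2496, 1.9498) x1=(1.1184, 0.6458) x2=(-0.0046, -1.0626) x3=(0.9801, 1.7061)
step 26: x0=(-1.2354, 1.9626) x1=(1.1189, 0.6608) x2=(-0.0126, -1.0556) x3=(0.9761, 1.7048)
step 27: x0=(-1.2209, 1.9754) x1=(1.1191, 0.6765) x2=(-0.0205, -1.0482) x3=(0.9720, 1.7031)
step 28: x0=(-1.2062, 1.9880) x1=(1.1191, 0.6930) x2=(-0.0284, -1.0407) x3=(0.9679, 1.7009)
step 29: x0=(-1.1913, 2.0005) x1=(1.1189, 0.7101) x2=(-0.0362, -1.0329) x3=(0.9636, 1.6983)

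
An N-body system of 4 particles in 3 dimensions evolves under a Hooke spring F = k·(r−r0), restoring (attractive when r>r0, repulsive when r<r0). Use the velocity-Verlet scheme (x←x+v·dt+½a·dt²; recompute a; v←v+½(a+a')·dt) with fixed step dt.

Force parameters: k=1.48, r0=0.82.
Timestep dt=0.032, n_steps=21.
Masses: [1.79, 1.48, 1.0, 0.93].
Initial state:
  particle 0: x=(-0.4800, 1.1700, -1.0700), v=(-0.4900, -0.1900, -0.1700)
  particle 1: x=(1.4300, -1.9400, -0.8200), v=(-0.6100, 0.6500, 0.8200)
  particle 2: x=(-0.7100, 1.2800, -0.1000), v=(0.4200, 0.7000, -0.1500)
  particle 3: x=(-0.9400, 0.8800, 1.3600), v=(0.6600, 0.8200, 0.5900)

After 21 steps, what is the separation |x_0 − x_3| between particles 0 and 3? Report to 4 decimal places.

step 0: x0=(-0.4800, 1.1700, -1.0700) x1=(1.4300, -1.9400, -0.8200) x2=(-0.7100, 1.2800, -0.1000) x3=(-0.9400, 0.8800, 1.3600)
step 1: x0=(-0.4952, 1.1628, -1.0746) x1=(1.4079, -1.9155, -0.7927) x2=(-0.6953, 1.3003, -0.1049) x3=(-0.9170, 0.9047, 1.3756)
step 2: x0=(-0.5094, 1.1535, -1.0775) x1=(1.3806, -1.8836, -0.7632) x2=(-0.6782, 1.3165, -0.1097) x3=(-0.8903, 0.9263, 1.3845)
step 3: x0=(-0.5227, 1.1421, -1.0786) x1=(1.3483, -1.8444, -0.7317) x2=(-0.6588, 1.3285, -0.1146) x3=(-0.8600, 0.9447, 1.3867)
step 4: x0=(-0.5349, 1.1287, -1.0779) x1=(1.3111, -1.7981, -0.6982) x2=(-0.6371, 1.3364, -0.1193) x3=(-0.8263, 0.9600, 1.3823)
step 5: x0=(-0.5461, 1.1133, -1.0755) x1=(1.2692, -1.7447, -0.6629) x2=(-0.6132, 1.3402, -0.1239) x3=(-0.7894, 0.9722, 1.3713)
step 6: x0=(-0.5563, 1.0960, -1.0713) x1=(1.2227, -1.6844, -0.6258) x2=(-0.5872, 1.3402, -0.1284) x3=(-0.7494, 0.9813, 1.3539)
step 7: x0=(-0.5655, 1.0769, -1.0653) x1=(1.1718, -1.6174, -0.5871) x2=(-0.5591, 1.3362, -0.1325) x3=(-0.7066, 0.9874, 1.3303)
step 8: x0=(-0.5736, 1.0561, -1.0576) x1=(1.1167, -1.5440, -0.5468) x2=(-0.5292, 1.3286, -0.1364) x3=(-0.6611, 0.9905, 1.3005)
step 9: x0=(-0.5807, 1.0336, -1.0481) x1=(1.0577, -1.4643, -0.5051) x2=(-0.4975, 1.3174, -0.1400) x3=(-0.6131, 0.9908, 1.2648)
step 10: x0=(-0.5869, 1.0097, -1.0369) x1=(0.9949, -1.3788, -0.4622) x2=(-0.4642, 1.3028, -0.1433) x3=(-0.5630, 0.9882, 1.2235)
step 11: x0=(-0.5920, 0.9843, -1.0240) x1=(0.9287, -1.2877, -0.4182) x2=(-0.4293, 1.2849, -0.1463) x3=(-0.5110, 0.9831, 1.1769)
step 12: x0=(-0.5962, 0.9575, -1.0095) x1=(0.8593, -1.1913, -0.3732) x2=(-0.3930, 1.2640, -0.1489) x3=(-0.4572, 0.9753, 1.1253)
step 13: x0=(-0.5994, 0.9296, -0.9935) x1=(0.7870, -1.0901, -0.3274) x2=(-0.3554, 1.2403, -0.1512) x3=(-0.4020, 0.9652, 1.0689)
step 14: x0=(-0.6017, 0.9005, -0.9759) x1=(0.7121, -0.9843, -0.2809) x2=(-0.3168, 1.2140, -0.1532) x3=(-0.3456, 0.9529, 1.0083)
step 15: x0=(-0.6031, 0.8705, -0.9568) x1=(0.6348, -0.8744, -0.2339) x2=(-0.2771, 1.1852, -0.1549) x3=(-0.2882, 0.9385, 0.9437)
step 16: x0=(-0.6036, 0.8395, -0.9364) x1=(0.5556, -0.7608, -0.1866) x2=(-0.2367, 1.1543, -0.1564) x3=(-0.2302, 0.9222, 0.8756)
step 17: x0=(-0.6034, 0.8078, -0.9147) x1=(0.4746, -0.6440, -0.1390) x2=(-0.1955, 1.1216, -0.1577) x3=(-0.1717, 0.9043, 0.8045)
step 18: x0=(-0.6024, 0.7755, -0.8917) x1=(0.3922, -0.5244, -0.0914) x2=(-0.1539, 1.0872, -0.1588) x3=(-0.1130, 0.8848, 0.7306)
step 19: x0=(-0.6006, 0.7426, -0.8676) x1=(0.3087, -0.4024, -0.0438) x2=(-0.1119, 1.0515, -0.1599) x3=(-0.0543, 0.8641, 0.6546)
step 20: x0=(-0.5982, 0.7093, -0.8424) x1=(0.2243, -0.2786, 0.0037) x2=(-0.0697, 1.0147, -0.1610) x3=(0.0043, 0.8424, 0.5768)
step 21: x0=(-0.5952, 0.6758, -0.8162) x1=(0.1394, -0.1533, 0.0509) x2=(-0.0274, 0.9771, -0.1622) x3=(0.0625, 0.8199, 0.4976)

1.4764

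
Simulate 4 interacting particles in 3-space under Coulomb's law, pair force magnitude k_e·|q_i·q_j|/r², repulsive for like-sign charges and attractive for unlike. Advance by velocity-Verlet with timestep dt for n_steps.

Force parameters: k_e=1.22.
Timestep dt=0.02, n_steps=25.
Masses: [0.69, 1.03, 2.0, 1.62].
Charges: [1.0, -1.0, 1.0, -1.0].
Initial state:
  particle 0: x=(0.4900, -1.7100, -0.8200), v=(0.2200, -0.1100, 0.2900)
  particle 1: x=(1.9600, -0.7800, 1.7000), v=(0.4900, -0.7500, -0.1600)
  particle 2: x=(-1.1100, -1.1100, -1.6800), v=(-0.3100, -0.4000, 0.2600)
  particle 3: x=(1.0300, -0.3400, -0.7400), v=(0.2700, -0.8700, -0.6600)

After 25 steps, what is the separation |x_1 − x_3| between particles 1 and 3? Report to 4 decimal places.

2.9261

step 0: x0=(0.4900, -1.7100, -0.8200) x1=(1.9600, -0.7800, 1.7000) x2=(-1.1100, -1.1100, -1.6800) x3=(1.0300, -0.3400, -0.7400)
step 1: x0=(0.4946, -1.7121, -0.8141) x1=(1.9698, -0.7950, 1.6968) x2=(-1.1162, -1.1180, -1.6748) x3=(1.0353, -0.3575, -0.7532)
step 2: x0=(0.4994, -1.7139, -0.8081) x1=(1.9796, -0.8101, 1.6936) x2=(-1.1224, -1.1259, -1.6696) x3=(1.0406, -0.3751, -0.7665)
step 3: x0=(0.5046, -1.7154, -0.8019) x1=(1.9893, -0.8251, 1.6904) x2=(-1.1287, -1.1338, -1.6644) x3=(1.0457, -0.3928, -0.7799)
step 4: x0=(0.5102, -1.7166, -0.7955) x1=(1.9991, -0.8402, 1.6872) x2=(-1.1349, -1.1417, -1.6592) x3=(1.0507, -0.4107, -0.7933)
step 5: x0=(0.5160, -1.7176, -0.7890) x1=(2.0088, -0.8553, 1.6840) x2=(-1.1412, -1.1496, -1.6541) x3=(1.0556, -0.4288, -0.8068)
step 6: x0=(0.5222, -1.7182, -0.7824) x1=(2.0185, -0.8705, 1.6809) x2=(-1.1474, -1.1574, -1.6489) x3=(1.0604, -0.4470, -0.8203)
step 7: x0=(0.5288, -1.7185, -0.7756) x1=(2.0282, -0.8857, 1.6777) x2=(-1.1537, -1.1652, -1.6437) x3=(1.0650, -0.4653, -0.8339)
step 8: x0=(0.5357, -1.7185, -0.7687) x1=(2.0379, -0.9009, 1.6745) x2=(-1.1600, -1.1730, -1.6386) x3=(1.0696, -0.4838, -0.8475)
step 9: x0=(0.5429, -1.7182, -0.7617) x1=(2.0475, -0.9161, 1.6713) x2=(-1.1663, -1.1807, -1.6334) x3=(1.0740, -0.5025, -0.8612)
step 10: x0=(0.5505, -1.7175, -0.7545) x1=(2.0571, -0.9314, 1.6681) x2=(-1.1726, -1.1884, -1.6283) x3=(1.0782, -0.5213, -0.8749)
step 11: x0=(0.5584, -1.7165, -0.7473) x1=(2.0667, -0.9466, 1.6649) x2=(-1.1789, -1.1961, -1.6232) x3=(1.0824, -0.5403, -0.8886)
step 12: x0=(0.5667, -1.7151, -0.7399) x1=(2.0763, -0.9619, 1.6617) x2=(-1.1852, -1.2037, -1.6180) x3=(1.0864, -0.5594, -0.9024)
step 13: x0=(0.5754, -1.7134, -0.7325) x1=(2.0859, -0.9773, 1.6585) x2=(-1.1915, -1.2113, -1.6129) x3=(1.0903, -0.5788, -0.9162)
step 14: x0=(0.5844, -1.7113, -0.7250) x1=(2.0954, -0.9926, 1.6553) x2=(-1.1978, -1.2189, -1.6078) x3=(1.0940, -0.5983, -0.9300)
step 15: x0=(0.5938, -1.7088, -0.7174) x1=(2.1049, -1.0080, 1.6521) x2=(-1.2042, -1.2265, -1.6027) x3=(1.0976, -0.6180, -0.9439)
step 16: x0=(0.6036, -1.7058, -0.7098) x1=(2.1144, -1.0234, 1.6489) x2=(-1.2105, -1.2341, -1.5976) x3=(1.1011, -0.6379, -0.9577)
step 17: x0=(0.6138, -1.7025, -0.7021) x1=(2.1239, -1.0388, 1.6457) x2=(-1.2168, -1.2416, -1.5925) x3=(1.1044, -0.6580, -0.9716)
step 18: x0=(0.6244, -1.6987, -0.6944) x1=(2.1334, -1.0542, 1.6424) x2=(-1.2232, -1.2491, -1.5874) x3=(1.1076, -0.6782, -0.9854)
step 19: x0=(0.6354, -1.6945, -0.6867) x1=(2.1428, -1.0697, 1.6392) x2=(-1.2295, -1.2566, -1.5823) x3=(1.1106, -0.6987, -0.9993)
step 20: x0=(0.6468, -1.6899, -0.6790) x1=(2.1522, -1.0852, 1.6359) x2=(-1.2359, -1.2640, -1.5772) x3=(1.1134, -0.7194, -1.0131)
step 21: x0=(0.6587, -1.6848, -0.6714) x1=(2.1615, -1.1007, 1.6327) x2=(-1.2422, -1.2715, -1.5721) x3=(1.1162, -0.7403, -1.0269)
step 22: x0=(0.6709, -1.6792, -0.6638) x1=(2.1709, -1.1162, 1.6294) x2=(-1.2486, -1.2789, -1.5671) x3=(1.1187, -0.7614, -1.0407)
step 23: x0=(0.6836, -1.6731, -0.6562) x1=(2.1802, -1.1318, 1.6261) x2=(-1.2549, -1.2863, -1.5620) x3=(1.1211, -0.7827, -1.0544)
step 24: x0=(0.6967, -1.6665, -0.6488) x1=(2.1895, -1.1473, 1.6228) x2=(-1.2613, -1.2937, -1.5569) x3=(1.1233, -0.8042, -1.0681)
step 25: x0=(0.7102, -1.6594, -0.6414) x1=(2.1987, -1.1629, 1.6195) x2=(-1.2677, -1.3011, -1.5519) x3=(1.1253, -0.8260, -1.0817)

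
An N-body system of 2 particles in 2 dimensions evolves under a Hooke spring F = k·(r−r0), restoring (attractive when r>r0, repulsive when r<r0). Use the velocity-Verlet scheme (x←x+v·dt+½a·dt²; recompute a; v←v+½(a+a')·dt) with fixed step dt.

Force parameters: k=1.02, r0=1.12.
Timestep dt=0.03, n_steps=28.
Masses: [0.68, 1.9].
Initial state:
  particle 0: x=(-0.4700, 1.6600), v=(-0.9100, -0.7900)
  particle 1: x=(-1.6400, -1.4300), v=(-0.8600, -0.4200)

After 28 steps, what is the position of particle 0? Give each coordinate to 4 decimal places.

step 0: x0=(-0.4700, 1.6600) x1=(-1.6400, -1.4300)
step 1: x0=(-0.4978, 1.6349) x1=(-1.6656, -1.4421)
step 2: x0=(-0.5267, 1.6071) x1=(-1.6909, -1.4532)
step 3: x0=(-0.5566, 1.5766) x1=(-1.7157, -1.4634)
step 4: x0=(-0.5875, 1.5433) x1=(-1.7402, -1.4726)
step 5: x0=(-0.6194, 1.5074) x1=(-1.7644, -1.4808)
step 6: x0=(-0.6524, 1.4689) x1=(-1.7881, -1.4881)
step 7: x0=(-0.6863, 1.4278) x1=(-1.8116, -1.4945)
step 8: x0=(-0.7212, 1.3842) x1=(-1.8347, -1.5000)
step 9: x0=(-0.7571, 1.3381) x1=(-1.8574, -1.5045)
step 10: x0=(-0.7939, 1.2896) x1=(-1.8798, -1.5083)
step 11: x0=(-0.8316, 1.2387) x1=(-1.9018, -1.5111)
step 12: x0=(-0.8703, 1.1855) x1=(-1.9236, -1.5132)
step 13: x0=(-0.9098, 1.1300) x1=(-1.9450, -1.5144)
step 14: x0=(-0.9501, 1.0724) x1=(-1.9662, -1.5149)
step 15: x0=(-0.9913, 1.0127) x1=(-1.9870, -1.5146)
step 16: x0=(-1.0332, 0.9510) x1=(-2.0076, -1.5136)
step 17: x0=(-1.0759, 0.8874) x1=(-2.0278, -1.5119)
step 18: x0=(-1.1194, 0.8220) x1=(-2.0479, -1.5096)
step 19: x0=(-1.1635, 0.7548) x1=(-2.0676, -1.5066)
step 20: x0=(-1.2083, 0.6860) x1=(-2.0872, -1.5030)
step 21: x0=(-1.2537, 0.6156) x1=(-2.1065, -1.4989)
step 22: x0=(-1.2997, 0.5437) x1=(-2.1256, -1.4943)
step 23: x0=(-1.3462, 0.4705) x1=(-2.1445, -1.4892)
step 24: x0=(-1.3933, 0.3961) x1=(-2.1632, -1.4836)
step 25: x0=(-1.4408, 0.3205) x1=(-2.1818, -1.4777)
step 26: x0=(-1.4888, 0.2439) x1=(-2.2002, -1.4713)
step 27: x0=(-1.5371, 0.1664) x1=(-2.2185, -1.4647)
step 28: x0=(-1.5858, 0.0880) x1=(-2.2367, -1.4577)

(-1.5858, 0.0880)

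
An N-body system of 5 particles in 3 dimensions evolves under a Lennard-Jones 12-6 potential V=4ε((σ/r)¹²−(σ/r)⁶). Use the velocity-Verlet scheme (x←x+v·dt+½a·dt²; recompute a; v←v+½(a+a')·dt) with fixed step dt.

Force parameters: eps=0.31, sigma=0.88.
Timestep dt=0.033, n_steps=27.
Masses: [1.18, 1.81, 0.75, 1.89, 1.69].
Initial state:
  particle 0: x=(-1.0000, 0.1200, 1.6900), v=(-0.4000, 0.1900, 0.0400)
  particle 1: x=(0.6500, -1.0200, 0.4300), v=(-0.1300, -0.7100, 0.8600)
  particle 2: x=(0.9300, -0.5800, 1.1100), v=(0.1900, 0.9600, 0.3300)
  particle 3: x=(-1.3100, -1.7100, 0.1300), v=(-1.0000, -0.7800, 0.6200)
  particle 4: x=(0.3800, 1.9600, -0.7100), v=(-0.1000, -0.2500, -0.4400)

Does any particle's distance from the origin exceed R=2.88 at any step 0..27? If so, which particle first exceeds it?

step 0: x0=(-1.0000, 0.1200, 1.6900) x1=(0.6500, -1.0200, 0.4300) x2=(0.9300, -0.5800, 1.1100) x3=(-1.3100, -1.7100, 0.1300) x4=(0.3800, 1.9600, -0.7100)
step 1: x0=(-1.0132, 0.1263, 1.6913) x1=(0.6444, -1.0455, 0.4551) x2=(0.9395, -0.5432, 1.1288) x3=(-1.3430, -1.7357, 0.1505) x4=(0.3767, 1.9517, -0.7245)
step 2: x0=(-1.0264, 0.1325, 1.6926) x1=(0.6374, -1.0734, 0.4772) x2=(0.9522, -0.5009, 1.1549) x3=(-1.3760, -1.7615, 0.1709) x4=(0.3734, 1.9435, -0.7390)
step 3: x0=(-1.0395, 0.1388, 1.6939) x1=(0.6300, -1.1018, 0.4985) x2=(0.9657, -0.4571, 1.1829) x3=(-1.4089, -1.7872, 0.1914) x4=(0.3701, 1.9352, -0.7536)
step 4: x0=(-1.0527, 0.1450, 1.6952) x1=(0.6227, -1.1302, 0.5199) x2=(0.9791, -0.4135, 1.2107) x3=(-1.4419, -1.8129, 0.2119) x4=(0.3668, 1.9270, -0.7681)
step 5: x0=(-1.0658, 0.1512, 1.6965) x1=(0.6155, -1.1583, 0.5416) x2=(0.9921, -0.3706, 1.2377) x3=(-1.4749, -1.8386, 0.2324) x4=(0.3635, 1.9187, -0.7826)
step 6: x0=(-1.0789, 0.1574, 1.6977) x1=(0.6085, -1.1860, 0.5636) x2=(1.0047, -0.3286, 1.2640) x3=(-1.5078, -1.8643, 0.2528) x4=(0.3602, 1.9105, -0.7971)
step 7: x0=(-1.0920, 0.1636, 1.6990) x1=(0.6016, -1.2133, 0.5859) x2=(1.0169, -0.2873, 1.2896) x3=(-1.5407, -1.8900, 0.2733) x4=(0.3569, 1.9022, -0.8116)
step 8: x0=(-1.1050, 0.1698, 1.7002) x1=(0.5948, -1.2405, 0.6084) x2=(1.0288, -0.2466, 1.3148) x3=(-1.5737, -1.9157, 0.2938) x4=(0.3536, 1.8940, -0.8261)
step 9: x0=(-1.1181, 0.1760, 1.7014) x1=(0.5881, -1.2674, 0.6310) x2=(1.0404, -0.2065, 1.3396) x3=(-1.6066, -1.9414, 0.3143) x4=(0.3503, 1.8857, -0.8406)
step 10: x0=(-1.1311, 0.1821, 1.7027) x1=(0.5815, -1.2941, 0.6537) x2=(1.0518, -0.1668, 1.3641) x3=(-1.6395, -1.9671, 0.3348) x4=(0.3470, 1.8774, -0.8551)
step 11: x0=(-1.1441, 0.1883, 1.7039) x1=(0.5749, -1.3207, 0.6765) x2=(1.0631, -0.1273, 1.3885) x3=(-1.6724, -1.9928, 0.3553) x4=(0.3437, 1.8692, -0.8697)
step 12: x0=(-1.1571, 0.1944, 1.7051) x1=(0.5684, -1.3473, 0.6994) x2=(1.0743, -0.0882, 1.4127) x3=(-1.7053, -2.0185, 0.3758) x4=(0.3404, 1.8609, -0.8842)
step 13: x0=(-1.1701, 0.2006, 1.7063) x1=(0.5619, -1.3737, 0.7224) x2=(1.0854, -0.0492, 1.4368) x3=(-1.7382, -2.0441, 0.3963) x4=(0.3371, 1.8526, -0.8987)
step 14: x0=(-1.1831, 0.2067, 1.7075) x1=(0.5554, -1.4001, 0.7453) x2=(1.0964, -0.0103, 1.4608) x3=(-1.7711, -2.0698, 0.4168) x4=(0.3338, 1.8444, -0.9132)
step 15: x0=(-1.1961, 0.2129, 1.7087) x1=(0.5489, -1.4264, 0.7683) x2=(1.1074, 0.0284, 1.4848) x3=(-1.8040, -2.0955, 0.4373) x4=(0.3305, 1.8361, -0.9277)
step 16: x0=(-1.2091, 0.2190, 1.7099) x1=(0.5424, -1.4527, 0.7913) x2=(1.1183, 0.0671, 1.5087) x3=(-1.8369, -2.1212, 0.4578) x4=(0.3272, 1.8278, -0.9422)
step 17: x0=(-1.2220, 0.2251, 1.7111) x1=(0.5359, -1.4789, 0.8143) x2=(1.1291, 0.1056, 1.5326) x3=(-1.8698, -2.1468, 0.4783) x4=(0.3239, 1.8196, -0.9567)
step 18: x0=(-1.2350, 0.2312, 1.7123) x1=(0.5295, -1.5051, 0.8374) x2=(1.1400, 0.1441, 1.5564) x3=(-1.9027, -2.1725, 0.4988) x4=(0.3206, 1.8113, -0.9712)
step 19: x0=(-1.2479, 0.2373, 1.7135) x1=(0.5230, -1.5313, 0.8604) x2=(1.1508, 0.1826, 1.5802) x3=(-1.9356, -2.1981, 0.5193) x4=(0.3173, 1.8030, -0.9857)
step 20: x0=(-1.2608, 0.2434, 1.7147) x1=(0.5165, -1.5575, 0.8835) x2=(1.1615, 0.2210, 1.6040) x3=(-1.9684, -2.2238, 0.5398) x4=(0.3140, 1.7948, -1.0002)
step 21: x0=(-1.2737, 0.2495, 1.7158) x1=(0.5101, -1.5837, 0.9065) x2=(1.1723, 0.2594, 1.6278) x3=(-2.0013, -2.2495, 0.5603) x4=(0.3107, 1.7865, -1.0147)
step 22: x0=(-1.2866, 0.2556, 1.7170) x1=(0.5036, -1.6098, 0.9296) x2=(1.1830, 0.2978, 1.6516) x3=(-2.0342, -2.2751, 0.5808) x4=(0.3074, 1.7782, -1.0292)
step 23: x0=(-1.2995, 0.2617, 1.7182) x1=(0.4971, -1.6360, 0.9526) x2=(1.1937, 0.3361, 1.6754) x3=(-2.0671, -2.3008, 0.6013) x4=(0.3041, 1.7699, -1.0437)
step 24: x0=(-1.3124, 0.2678, 1.7194) x1=(0.4907, -1.6621, 0.9757) x2=(1.2044, 0.3745, 1.6992) x3=(-2.0999, -2.3264, 0.6218) x4=(0.3008, 1.7617, -1.0582)
step 25: x0=(-1.3253, 0.2739, 1.7205) x1=(0.4842, -1.6883, 0.9988) x2=(1.2151, 0.4128, 1.7229) x3=(-2.1328, -2.3521, 0.6423) x4=(0.2975, 1.7534, -1.0727)
step 26: x0=(-1.3382, 0.2800, 1.7217) x1=(0.4778, -1.7144, 1.0218) x2=(1.2257, 0.4511, 1.7467) x3=(-2.1656, -2.3777, 0.6629) x4=(0.2942, 1.7451, -1.0872)
step 27: x0=(-1.3511, 0.2861, 1.7229) x1=(0.4713, -1.7405, 1.0449) x2=(1.2364, 0.4894, 1.7704) x3=(-2.1985, -2.4034, 0.6834) x4=(0.2909, 1.7368, -1.1017)

yes, particle 3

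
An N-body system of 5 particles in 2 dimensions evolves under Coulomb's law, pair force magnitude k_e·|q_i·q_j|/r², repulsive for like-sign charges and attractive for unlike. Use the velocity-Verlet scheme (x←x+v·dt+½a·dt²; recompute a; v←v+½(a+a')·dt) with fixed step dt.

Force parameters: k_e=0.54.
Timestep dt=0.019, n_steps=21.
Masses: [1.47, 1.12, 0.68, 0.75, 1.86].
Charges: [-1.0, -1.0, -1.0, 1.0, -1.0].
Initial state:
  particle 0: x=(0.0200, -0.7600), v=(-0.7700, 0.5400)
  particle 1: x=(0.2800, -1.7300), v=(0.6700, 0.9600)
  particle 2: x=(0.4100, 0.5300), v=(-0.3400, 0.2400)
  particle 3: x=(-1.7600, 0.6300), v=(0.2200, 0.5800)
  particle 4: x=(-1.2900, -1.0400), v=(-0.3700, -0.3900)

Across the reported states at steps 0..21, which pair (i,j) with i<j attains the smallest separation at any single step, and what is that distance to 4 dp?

step 0: x0=(0.0200, -0.7600) x1=(0.2800, -1.7300) x2=(0.4100, 0.5300) x3=(-1.7600, 0.6300) x4=(-1.2900, -1.0400)
step 1: x0=(0.0054, -0.7497) x1=(0.2928, -1.7119) x2=(0.4036, 0.5347) x3=(-1.7558, 0.6410) x4=(-1.2971, -1.0474)
step 2: x0=(-0.0093, -0.7393) x1=(0.3056, -1.6939) x2=(0.3971, 0.5396) x3=(-1.7514, 0.6518) x4=(-1.3043, -1.0548)
step 3: x0=(-0.0239, -0.7288) x1=(0.3186, -1.6762) x2=(0.3907, 0.5448) x3=(-1.7468, 0.6624) x4=(-1.3116, -1.0621)
step 4: x0=(-0.0386, -0.7183) x1=(0.3316, -1.6587) x2=(0.3844, 0.5502) x3=(-1.7422, 0.6730) x4=(-1.3190, -1.0695)
step 5: x0=(-0.0533, -0.7076) x1=(0.3448, -1.6414) x2=(0.3780, 0.5559) x3=(-1.7374, 0.6834) x4=(-1.3266, -1.0768)
step 6: x0=(-0.0680, -0.6968) x1=(0.3581, -1.6243) x2=(0.3717, 0.5618) x3=(-1.7325, 0.6937) x4=(-1.3342, -1.0841)
step 7: x0=(-0.0827, -0.6860) x1=(0.3715, -1.6073) x2=(0.3654, 0.5680) x3=(-1.7274, 0.7038) x4=(-1.3420, -1.0914)
step 8: x0=(-0.0975, -0.6751) x1=(0.3849, -1.5906) x2=(0.3592, 0.5744) x3=(-1.7222, 0.7138) x4=(-1.3498, -1.0987)
step 9: x0=(-0.1123, -0.6641) x1=(0.3985, -1.5740) x2=(0.3529, 0.5811) x3=(-1.7169, 0.7237) x4=(-1.3578, -1.1060)
step 10: x0=(-0.1271, -0.6530) x1=(0.4123, -1.5577) x2=(0.3467, 0.5881) x3=(-1.7114, 0.7334) x4=(-1.3659, -1.1133)
step 11: x0=(-0.1420, -0.6419) x1=(0.4261, -1.5414) x2=(0.3405, 0.5953) x3=(-1.7058, 0.7430) x4=(-1.3740, -1.1206)
step 12: x0=(-0.1569, -0.6306) x1=(0.4401, -1.5254) x2=(0.3344, 0.6027) x3=(-1.7001, 0.7525) x4=(-1.3823, -1.1279)
step 13: x0=(-0.1719, -0.6193) x1=(0.4542, -1.5095) x2=(0.3282, 0.6104) x3=(-1.6942, 0.7618) x4=(-1.3907, -1.1352)
step 14: x0=(-0.1869, -0.6080) x1=(0.4684, -1.4938) x2=(0.3221, 0.6184) x3=(-1.6882, 0.7710) x4=(-1.3992, -1.1424)
step 15: x0=(-0.2020, -0.5965) x1=(0.4827, -1.4782) x2=(0.3160, 0.6266) x3=(-1.6820, 0.7800) x4=(-1.4078, -1.1497)
step 16: x0=(-0.2171, -0.5850) x1=(0.4972, -1.4628) x2=(0.3099, 0.6350) x3=(-1.6757, 0.7889) x4=(-1.4165, -1.1570)
step 17: x0=(-0.2322, -0.5734) x1=(0.5117, -1.4475) x2=(0.3039, 0.6437) x3=(-1.6693, 0.7977) x4=(-1.4252, -1.1643)
step 18: x0=(-0.2474, -0.5618) x1=(0.5264, -1.4323) x2=(0.2978, 0.6527) x3=(-1.6627, 0.8064) x4=(-1.4341, -1.1716)
step 19: x0=(-0.2627, -0.5500) x1=(0.5413, -1.4173) x2=(0.2918, 0.6619) x3=(-1.6560, 0.8149) x4=(-1.4431, -1.1789)
step 20: x0=(-0.2780, -0.5383) x1=(0.5562, -1.4024) x2=(0.2858, 0.6714) x3=(-1.6491, 0.8233) x4=(-1.4522, -1.1863)
step 21: x0=(-0.2934, -0.5264) x1=(0.5713, -1.3876) x2=(0.2798, 0.6811) x3=(-1.6421, 0.8315) x4=(-1.4613, -1.1936)

pair (0,1), distance 1.0042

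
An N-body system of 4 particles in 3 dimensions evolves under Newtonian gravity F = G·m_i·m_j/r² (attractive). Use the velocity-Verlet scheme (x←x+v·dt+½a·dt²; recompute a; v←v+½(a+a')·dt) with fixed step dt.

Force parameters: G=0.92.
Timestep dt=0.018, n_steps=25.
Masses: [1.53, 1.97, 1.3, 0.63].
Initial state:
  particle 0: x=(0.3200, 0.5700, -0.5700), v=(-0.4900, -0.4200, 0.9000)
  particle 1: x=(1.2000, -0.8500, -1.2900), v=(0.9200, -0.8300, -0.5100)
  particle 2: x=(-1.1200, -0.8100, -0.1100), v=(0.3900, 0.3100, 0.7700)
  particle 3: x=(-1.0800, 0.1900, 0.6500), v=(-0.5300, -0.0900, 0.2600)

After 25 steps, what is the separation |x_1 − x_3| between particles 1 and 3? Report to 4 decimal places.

step 0: x0=(0.3200, 0.5700, -0.5700) x1=(1.2000, -0.8500, -1.2900) x2=(-1.1200, -0.8100, -0.1100) x3=(-1.0800, 0.1900, 0.6500)
step 1: x0=(0.3112, 0.5623, -0.5538) x1=(1.2165, -0.8649, -1.2991) x2=(-1.1129, -0.8043, -0.0961) x3=(-1.0895, 0.1883, 0.6545)
step 2: x0=(0.3023, 0.5545, -0.5376) x1=(1.2329, -0.8797, -1.3082) x2=(-1.1056, -0.7985, -0.0823) x3=(-1.0988, 0.1864, 0.6588)
step 3: x0=(0.2934, 0.5464, -0.5215) x1=(1.2491, -0.8943, -1.3171) x2=(-1.0982, -0.7925, -0.0684) x3=(-1.1080, 0.1843, 0.6628)
step 4: x0=(0.2845, 0.5381, -0.5053) x1=(1.2652, -0.9089, -1.3260) x2=(-1.0907, -0.7863, -0.0545) x3=(-1.1171, 0.1820, 0.6666)
step 5: x0=(0.2756, 0.5296, -0.4892) x1=(1.2812, -0.9233, -1.3348) x2=(-1.0830, -0.7800, -0.0406) x3=(-1.1260, 0.1795, 0.6700)
step 6: x0=(0.2666, 0.5210, -0.4730) x1=(1.2971, -0.9377, -1.3435) x2=(-1.0751, -0.7734, -0.0267) x3=(-1.1348, 0.1767, 0.6732)
step 7: x0=(0.2576, 0.5121, -0.4569) x1=(1.3128, -0.9520, -1.3521) x2=(-1.0671, -0.7667, -0.0127) x3=(-1.1434, 0.1738, 0.6761)
step 8: x0=(0.2486, 0.5031, -0.4408) x1=(1.3285, -0.9662, -1.3606) x2=(-1.0589, -0.7598, 0.0012) x3=(-1.1519, 0.1706, 0.6788)
step 9: x0=(0.2395, 0.4938, -0.4247) x1=(1.3440, -0.9803, -1.3690) x2=(-1.0506, -0.7526, 0.0152) x3=(-1.1602, 0.1673, 0.6811)
step 10: x0=(0.2303, 0.4844, -0.4085) x1=(1.3594, -0.9943, -1.3774) x2=(-1.0421, -0.7453, 0.0291) x3=(-1.1683, 0.1636, 0.6831)
step 11: x0=(0.2211, 0.4748, -0.3924) x1=(1.3747, -1.0082, -1.3856) x2=(-1.0335, -0.7378, 0.0431) x3=(-1.1763, 0.1598, 0.6849)
step 12: x0=(0.2119, 0.4650, -0.3763) x1=(1.3899, -1.0220, -1.3938) x2=(-1.0248, -0.7301, 0.0571) x3=(-1.1840, 0.1557, 0.6864)
step 13: x0=(0.2026, 0.4551, -0.3601) x1=(1.4050, -1.0358, -1.4019) x2=(-1.0159, -0.7221, 0.0711) x3=(-1.1916, 0.1513, 0.6875)
step 14: x0=(0.1932, 0.4449, -0.3440) x1=(1.4200, -1.0495, -1.4100) x2=(-1.0069, -0.7139, 0.0852) x3=(-1.1989, 0.1467, 0.6884)
step 15: x0=(0.1837, 0.4346, -0.3279) x1=(1.4349, -1.0631, -1.4179) x2=(-0.9977, -0.7055, 0.0992) x3=(-1.2061, 0.1419, 0.6890)
step 16: x0=(0.1742, 0.4241, -0.3117) x1=(1.4497, -1.0767, -1.4258) x2=(-0.9884, -0.6969, 0.1133) x3=(-1.2130, 0.1367, 0.6892)
step 17: x0=(0.1645, 0.4134, -0.2955) x1=(1.4643, -1.0901, -1.4336) x2=(-0.9790, -0.6880, 0.1274) x3=(-1.2197, 0.1313, 0.6892)
step 18: x0=(0.1548, 0.4026, -0.2793) x1=(1.4789, -1.1035, -1.4413) x2=(-0.9694, -0.6789, 0.1415) x3=(-1.2262, 0.1256, 0.6888)
step 19: x0=(0.1450, 0.3915, -0.2631) x1=(1.4934, -1.1169, -1.4489) x2=(-0.9598, -0.6695, 0.1556) x3=(-1.2324, 0.1196, 0.6881)
step 20: x0=(0.1351, 0.3803, -0.2469) x1=(1.5078, -1.1302, -1.4565) x2=(-0.9499, -0.6599, 0.1697) x3=(-1.2383, 0.1133, 0.6870)
step 21: x0=(0.1251, 0.3689, -0.2306) x1=(1.5221, -1.1434, -1.4640) x2=(-0.9400, -0.6500, 0.1839) x3=(-1.2439, 0.1067, 0.6857)
step 22: x0=(0.1150, 0.3573, -0.2143) x1=(1.5363, -1.1565, -1.4714) x2=(-0.9299, -0.6398, 0.1981) x3=(-1.2493, 0.0997, 0.6840)
step 23: x0=(0.1048, 0.3455, -0.1980) x1=(1.5504, -1.1696, -1.4788) x2=(-0.9197, -0.6293, 0.2123) x3=(-1.2543, 0.0925, 0.6819)
step 24: x0=(0.0944, 0.3336, -0.1816) x1=(1.5645, -1.1826, -1.4861) x2=(-0.9094, -0.6185, 0.2265) x3=(-1.2590, 0.0848, 0.6796)
step 25: x0=(0.0839, 0.3214, -0.1652) x1=(1.5784, -1.1956, -1.4933) x2=(-0.8990, -0.6074, 0.2407) x3=(-1.2633, 0.0769, 0.6768)

3.7953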